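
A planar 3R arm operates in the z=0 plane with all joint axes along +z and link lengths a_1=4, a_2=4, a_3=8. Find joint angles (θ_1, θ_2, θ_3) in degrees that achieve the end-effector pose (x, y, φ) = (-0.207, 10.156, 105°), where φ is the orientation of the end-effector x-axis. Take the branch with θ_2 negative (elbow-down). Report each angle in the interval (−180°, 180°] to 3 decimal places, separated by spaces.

120.002 -135.004 120.003

wrist centre = target − a_3·(cos φ, sin φ) = (1.8636, 2.4286)
cos θ_2 = (9.3709−4²−4²)/(2·4·4) = -0.7072; θ_2 = -135.0043° (elbow-down)
β = atan2(2.4286,1.8636) = 52.4996°; ψ = atan2(-2.8282,1.1714) = -67.5021°
θ_1 = β − ψ = 120.0017°
θ_3 = φ − θ_1 − θ_2 = 120.0025° (wrapped to (-180°,180°])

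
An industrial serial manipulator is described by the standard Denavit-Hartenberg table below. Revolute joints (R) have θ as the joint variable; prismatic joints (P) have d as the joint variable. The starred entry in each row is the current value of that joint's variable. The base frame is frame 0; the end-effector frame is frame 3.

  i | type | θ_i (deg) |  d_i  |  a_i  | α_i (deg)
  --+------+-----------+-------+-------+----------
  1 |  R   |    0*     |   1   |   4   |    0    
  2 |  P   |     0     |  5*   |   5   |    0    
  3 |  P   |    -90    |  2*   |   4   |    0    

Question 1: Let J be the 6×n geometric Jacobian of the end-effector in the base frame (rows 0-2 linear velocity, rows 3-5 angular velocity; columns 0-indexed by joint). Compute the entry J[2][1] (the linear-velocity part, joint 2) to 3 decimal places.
prismatic axis z_1 = (0.0000,0.0000,1.0000)
J_v[:, 1] = z_1; J_ω[:, 1] = (0,0,0)
entry J[2][1] = 1.0000

1.000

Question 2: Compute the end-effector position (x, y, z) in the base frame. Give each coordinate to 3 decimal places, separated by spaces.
after link 1: o_1 = (4.0000, 0.0000, 1.0000)
after link 2: o_2 = (9.0000, 0.0000, 6.0000)
after link 3: o_3 = (9.0000, -4.0000, 8.0000)

9.000 -4.000 8.000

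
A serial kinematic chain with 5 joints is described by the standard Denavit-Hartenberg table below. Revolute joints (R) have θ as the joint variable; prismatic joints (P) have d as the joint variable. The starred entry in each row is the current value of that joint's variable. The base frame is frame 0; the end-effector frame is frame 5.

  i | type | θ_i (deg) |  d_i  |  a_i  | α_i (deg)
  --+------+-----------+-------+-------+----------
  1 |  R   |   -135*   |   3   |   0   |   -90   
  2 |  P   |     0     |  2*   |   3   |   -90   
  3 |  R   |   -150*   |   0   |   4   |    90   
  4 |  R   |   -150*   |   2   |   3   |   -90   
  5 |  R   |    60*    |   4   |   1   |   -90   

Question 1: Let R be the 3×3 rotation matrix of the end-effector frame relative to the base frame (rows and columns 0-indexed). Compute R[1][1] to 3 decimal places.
-0.129

End-effector y-axis (col 1 of R) = (-0.4830,-0.1294,-0.8660)
R[1][1] = -0.1294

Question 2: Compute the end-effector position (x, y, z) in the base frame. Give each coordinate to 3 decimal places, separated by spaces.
after link 1: o_1 = (0.0000, 0.0000, 3.0000)
after link 2: o_2 = (-0.7071, -3.5355, 3.0000)
after link 3: o_3 = (3.1566, -2.5003, 3.0000)
after link 4: o_4 = (0.1294, -1.2408, 4.5000)
after link 5: o_5 = (1.8671, -1.6718, 8.2141)

1.867 -1.672 8.214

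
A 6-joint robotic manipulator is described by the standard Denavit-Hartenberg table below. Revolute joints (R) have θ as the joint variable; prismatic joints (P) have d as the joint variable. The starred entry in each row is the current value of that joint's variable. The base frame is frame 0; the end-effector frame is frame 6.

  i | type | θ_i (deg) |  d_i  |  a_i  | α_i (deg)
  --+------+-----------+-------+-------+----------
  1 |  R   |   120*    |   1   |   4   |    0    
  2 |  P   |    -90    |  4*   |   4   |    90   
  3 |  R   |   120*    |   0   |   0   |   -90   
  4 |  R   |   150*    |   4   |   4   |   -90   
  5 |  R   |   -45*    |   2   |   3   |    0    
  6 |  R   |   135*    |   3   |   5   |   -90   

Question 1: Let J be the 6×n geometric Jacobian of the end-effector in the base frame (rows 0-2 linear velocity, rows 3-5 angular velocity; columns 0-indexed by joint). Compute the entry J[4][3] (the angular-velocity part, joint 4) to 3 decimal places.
axis z_3 = (-0.7500,-0.4330,-0.5000); lever o_n−o_3 = (3.1718,0.3654,-7.3167)
cross product → J_v[:, 3] = (3.3509,-7.0734,1.0994)
J_ω[:, 3] = z_3
entry J[4][3] = -0.4330

-0.433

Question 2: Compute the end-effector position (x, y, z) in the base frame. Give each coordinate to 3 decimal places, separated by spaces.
after link 1: o_1 = (-2.0000, 3.4641, 1.0000)
after link 2: o_2 = (1.4641, 5.4641, 5.0000)
after link 3: o_3 = (1.4641, 5.4641, 5.0000)
after link 4: o_4 = (-1.0359, 6.3301, 0.0000)
after link 5: o_5 = (-1.0627, 5.5394, -3.5177)
after link 6: o_6 = (4.6359, 5.8295, -2.3167)

4.636 5.829 -2.317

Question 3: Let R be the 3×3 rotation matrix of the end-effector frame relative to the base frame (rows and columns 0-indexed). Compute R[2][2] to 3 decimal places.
End-effector z-axis (col 2 of R) = (-0.1250,-0.6495,0.7500)
R[2][2] = 0.7500

0.750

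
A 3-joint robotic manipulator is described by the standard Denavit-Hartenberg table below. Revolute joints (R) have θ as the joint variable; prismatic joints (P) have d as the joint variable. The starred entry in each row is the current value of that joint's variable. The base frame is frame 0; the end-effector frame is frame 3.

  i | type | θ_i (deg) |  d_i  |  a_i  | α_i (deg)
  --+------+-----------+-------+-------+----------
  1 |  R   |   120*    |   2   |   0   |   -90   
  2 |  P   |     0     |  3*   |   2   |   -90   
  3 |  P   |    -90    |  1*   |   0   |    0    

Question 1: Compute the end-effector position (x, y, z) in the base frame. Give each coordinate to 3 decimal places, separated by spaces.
after link 1: o_1 = (0.0000, 0.0000, 2.0000)
after link 2: o_2 = (-3.5981, 0.2321, 2.0000)
after link 3: o_3 = (-3.5981, 0.2321, 1.0000)

-3.598 0.232 1.000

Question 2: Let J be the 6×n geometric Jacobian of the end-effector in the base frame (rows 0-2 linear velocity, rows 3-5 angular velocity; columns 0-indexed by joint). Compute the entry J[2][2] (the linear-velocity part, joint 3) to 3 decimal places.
-1.000

prismatic axis z_2 = (-0.0000,-0.0000,-1.0000)
J_v[:, 2] = z_2; J_ω[:, 2] = (0,0,0)
entry J[2][2] = -1.0000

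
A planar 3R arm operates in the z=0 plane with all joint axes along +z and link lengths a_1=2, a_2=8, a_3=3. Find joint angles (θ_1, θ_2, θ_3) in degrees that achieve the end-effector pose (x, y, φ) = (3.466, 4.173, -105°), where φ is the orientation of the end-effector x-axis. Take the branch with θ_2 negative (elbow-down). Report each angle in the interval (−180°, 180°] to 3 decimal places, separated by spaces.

135.010 -90.010 -149.999

wrist centre = target − a_3·(cos φ, sin φ) = (4.2425, 7.0708)
cos θ_2 = (67.9943−2²−8²)/(2·2·8) = -0.0002; θ_2 = -90.0101° (elbow-down)
β = atan2(7.0708,4.2425) = 59.0363°; ψ = atan2(-8.0000,1.9986) = -75.9733°
θ_1 = β − ψ = 135.0096°
θ_3 = φ − θ_1 − θ_2 = -149.9995° (wrapped to (-180°,180°])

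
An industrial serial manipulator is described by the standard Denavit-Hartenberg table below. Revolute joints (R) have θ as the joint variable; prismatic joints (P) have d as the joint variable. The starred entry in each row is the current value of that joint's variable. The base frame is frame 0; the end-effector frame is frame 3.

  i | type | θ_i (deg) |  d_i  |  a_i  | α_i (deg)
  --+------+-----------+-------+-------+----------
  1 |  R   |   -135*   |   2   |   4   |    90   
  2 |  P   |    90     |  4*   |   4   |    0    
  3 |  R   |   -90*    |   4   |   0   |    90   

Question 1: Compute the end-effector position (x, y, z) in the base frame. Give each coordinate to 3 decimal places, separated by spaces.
-8.485 2.828 6.000

after link 1: o_1 = (-2.8284, -2.8284, 2.0000)
after link 2: o_2 = (-5.6569, -0.0000, 6.0000)
after link 3: o_3 = (-8.4853, 2.8284, 6.0000)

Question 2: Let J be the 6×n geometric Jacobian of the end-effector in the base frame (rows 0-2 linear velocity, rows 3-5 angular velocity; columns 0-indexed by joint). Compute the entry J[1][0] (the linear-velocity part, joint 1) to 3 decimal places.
-8.485

axis z_0 = ẑ; lever o_n−o_0 = (-8.4853,2.8284,6.0000)
cross product → J_v[:, 0] = (-2.8284,-8.4853,0.0000)
J_ω[:, 0] = z_0
entry J[1][0] = -8.4853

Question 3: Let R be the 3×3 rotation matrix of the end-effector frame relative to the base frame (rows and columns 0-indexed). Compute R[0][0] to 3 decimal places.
End-effector x-axis (col 0 of R) = (-0.7071,-0.7071,0.0000)
R[0][0] = -0.7071

-0.707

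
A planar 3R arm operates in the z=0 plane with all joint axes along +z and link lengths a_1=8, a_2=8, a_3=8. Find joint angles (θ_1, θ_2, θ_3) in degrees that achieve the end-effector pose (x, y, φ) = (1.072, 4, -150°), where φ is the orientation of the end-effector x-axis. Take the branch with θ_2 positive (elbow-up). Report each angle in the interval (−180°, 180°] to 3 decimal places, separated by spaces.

0.000 89.999 120.001

wrist centre = target − a_3·(cos φ, sin φ) = (8.0002, 8.0000)
cos θ_2 = (128.0033−8²−8²)/(2·8·8) = 0.0000; θ_2 = 89.9985° (elbow-up)
β = atan2(8.0000,8.0002) = 44.9993°; ψ = atan2(8.0000,8.0002) = 44.9993°
θ_1 = β − ψ = 0.0000°
θ_3 = φ − θ_1 − θ_2 = 120.0015° (wrapped to (-180°,180°])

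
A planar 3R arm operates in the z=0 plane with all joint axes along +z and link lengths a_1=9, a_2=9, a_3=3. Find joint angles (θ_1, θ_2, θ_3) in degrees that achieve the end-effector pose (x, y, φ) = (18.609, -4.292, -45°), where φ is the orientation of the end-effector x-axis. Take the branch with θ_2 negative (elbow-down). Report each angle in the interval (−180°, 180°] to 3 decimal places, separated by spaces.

14.999 -44.998 -15.001

wrist centre = target − a_3·(cos φ, sin φ) = (16.4877, -2.1707)
cos θ_2 = (276.5554−9²−9²)/(2·9·9) = 0.7071; θ_2 = -44.9979° (elbow-down)
β = atan2(-2.1707,16.4877) = -7.5001°; ψ = atan2(-6.3637,15.3642) = -22.4990°
θ_1 = β − ψ = 14.9988°
θ_3 = φ − θ_1 − θ_2 = -15.0009° (wrapped to (-180°,180°])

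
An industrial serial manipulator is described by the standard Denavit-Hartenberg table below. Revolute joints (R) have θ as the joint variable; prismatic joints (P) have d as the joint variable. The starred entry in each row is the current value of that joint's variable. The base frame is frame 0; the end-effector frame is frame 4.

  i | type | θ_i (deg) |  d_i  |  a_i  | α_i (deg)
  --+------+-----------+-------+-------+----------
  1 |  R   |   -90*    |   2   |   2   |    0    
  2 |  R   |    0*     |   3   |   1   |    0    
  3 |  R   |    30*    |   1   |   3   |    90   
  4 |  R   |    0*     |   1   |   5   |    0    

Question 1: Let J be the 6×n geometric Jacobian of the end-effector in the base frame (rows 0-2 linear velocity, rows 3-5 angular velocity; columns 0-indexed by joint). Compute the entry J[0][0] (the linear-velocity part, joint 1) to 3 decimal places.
10.428

axis z_0 = ẑ; lever o_n−o_0 = (3.1340,-10.4282,6.0000)
cross product → J_v[:, 0] = (10.4282,3.1340,-0.0000)
J_ω[:, 0] = z_0
entry J[0][0] = 10.4282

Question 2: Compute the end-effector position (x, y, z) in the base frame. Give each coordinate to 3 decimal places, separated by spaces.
after link 1: o_1 = (0.0000, -2.0000, 2.0000)
after link 2: o_2 = (0.0000, -3.0000, 5.0000)
after link 3: o_3 = (1.5000, -5.5981, 6.0000)
after link 4: o_4 = (3.1340, -10.4282, 6.0000)

3.134 -10.428 6.000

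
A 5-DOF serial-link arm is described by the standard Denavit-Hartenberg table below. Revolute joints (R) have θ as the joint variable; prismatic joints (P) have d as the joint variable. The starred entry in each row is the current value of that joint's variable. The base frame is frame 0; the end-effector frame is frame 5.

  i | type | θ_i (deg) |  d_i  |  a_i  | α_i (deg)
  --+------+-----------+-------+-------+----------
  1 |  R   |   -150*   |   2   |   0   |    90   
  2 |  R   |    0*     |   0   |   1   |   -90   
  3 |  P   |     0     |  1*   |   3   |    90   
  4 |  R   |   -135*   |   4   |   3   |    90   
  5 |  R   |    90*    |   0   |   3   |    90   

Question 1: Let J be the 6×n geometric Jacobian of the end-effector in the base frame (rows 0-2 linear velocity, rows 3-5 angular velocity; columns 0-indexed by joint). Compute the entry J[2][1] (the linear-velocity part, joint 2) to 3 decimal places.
1.879

axis z_1 = (-0.5000,0.8660,0.0000); lever o_n−o_1 = (-5.1270,5.1228,-1.1213)
cross product → J_v[:, 1] = (-0.9711,-0.5607,1.8787)
J_ω[:, 1] = z_1
entry J[2][1] = 1.8787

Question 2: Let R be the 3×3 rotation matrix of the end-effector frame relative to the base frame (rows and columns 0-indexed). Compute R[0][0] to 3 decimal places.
End-effector x-axis (col 0 of R) = (-0.5000,0.8660,-0.0000)
R[0][0] = -0.5000

-0.500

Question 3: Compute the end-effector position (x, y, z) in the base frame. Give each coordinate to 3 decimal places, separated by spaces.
after link 1: o_1 = (0.0000, 0.0000, 2.0000)
after link 2: o_2 = (-0.8660, -0.5000, 2.0000)
after link 3: o_3 = (-3.4641, -2.0000, 3.0000)
after link 4: o_4 = (-3.6270, 2.5248, 0.8787)
after link 5: o_5 = (-5.1270, 5.1228, 0.8787)

-5.127 5.123 0.879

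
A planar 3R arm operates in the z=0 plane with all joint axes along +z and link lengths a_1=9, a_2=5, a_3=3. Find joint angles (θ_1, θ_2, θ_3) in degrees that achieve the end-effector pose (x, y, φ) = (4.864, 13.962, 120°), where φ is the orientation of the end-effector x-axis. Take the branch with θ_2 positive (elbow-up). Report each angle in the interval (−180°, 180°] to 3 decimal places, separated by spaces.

wrist centre = target − a_3·(cos φ, sin φ) = (6.3640, 11.3639)
cos θ_2 = (169.6393−9²−5²)/(2·9·5) = 0.7071; θ_2 = 45.0003° (elbow-up)
β = atan2(11.3639,6.3640) = 60.7504°; ψ = atan2(3.5356,12.5355) = 15.7507°
θ_1 = β − ψ = 44.9997°
θ_3 = φ − θ_1 − θ_2 = 30.0000° (wrapped to (-180°,180°])

45.000 45.000 30.000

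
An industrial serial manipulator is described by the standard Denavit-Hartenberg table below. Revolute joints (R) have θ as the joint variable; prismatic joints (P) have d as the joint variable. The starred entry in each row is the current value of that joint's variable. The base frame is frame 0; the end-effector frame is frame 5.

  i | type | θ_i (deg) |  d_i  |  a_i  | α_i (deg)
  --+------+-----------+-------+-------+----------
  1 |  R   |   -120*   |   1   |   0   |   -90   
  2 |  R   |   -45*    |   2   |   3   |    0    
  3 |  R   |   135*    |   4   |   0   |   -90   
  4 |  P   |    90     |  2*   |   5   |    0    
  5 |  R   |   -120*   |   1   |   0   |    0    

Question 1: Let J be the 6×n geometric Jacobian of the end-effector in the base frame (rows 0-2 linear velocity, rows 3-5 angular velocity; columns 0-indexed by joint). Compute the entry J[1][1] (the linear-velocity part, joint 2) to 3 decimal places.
-1.837

axis z_1 = (0.8660,-0.5000,0.0000); lever o_n−o_1 = (1.3054,0.2610,2.1213)
cross product → J_v[:, 1] = (-1.0607,-1.8371,0.8787)
J_ω[:, 1] = z_1
entry J[1][1] = -1.8371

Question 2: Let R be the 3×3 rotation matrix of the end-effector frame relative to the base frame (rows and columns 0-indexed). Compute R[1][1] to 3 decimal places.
0.433

End-effector y-axis (col 1 of R) = (-0.7500,0.4330,-0.5000)
R[1][1] = 0.4330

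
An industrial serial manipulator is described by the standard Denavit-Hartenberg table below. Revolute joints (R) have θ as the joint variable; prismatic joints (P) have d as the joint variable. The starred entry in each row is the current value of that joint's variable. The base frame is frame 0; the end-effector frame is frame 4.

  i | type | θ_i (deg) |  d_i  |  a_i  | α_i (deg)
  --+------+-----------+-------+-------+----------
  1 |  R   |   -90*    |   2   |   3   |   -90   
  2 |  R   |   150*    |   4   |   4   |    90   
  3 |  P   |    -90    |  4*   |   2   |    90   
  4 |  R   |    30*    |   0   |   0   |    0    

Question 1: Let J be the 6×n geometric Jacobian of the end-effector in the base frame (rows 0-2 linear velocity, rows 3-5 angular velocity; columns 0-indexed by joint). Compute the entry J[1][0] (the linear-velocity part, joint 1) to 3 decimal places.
axis z_0 = ẑ; lever o_n−o_0 = (2.0000,-1.5359,-3.4641)
cross product → J_v[:, 0] = (1.5359,2.0000,-0.0000)
J_ω[:, 0] = z_0
entry J[1][0] = 2.0000

2.000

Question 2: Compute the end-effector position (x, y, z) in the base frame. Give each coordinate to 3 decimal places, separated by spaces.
after link 1: o_1 = (0.0000, -3.0000, 2.0000)
after link 2: o_2 = (4.0000, 0.4641, 0.0000)
after link 3: o_3 = (2.0000, -1.5359, -3.4641)
after link 4: o_4 = (2.0000, -1.5359, -3.4641)

2.000 -1.536 -3.464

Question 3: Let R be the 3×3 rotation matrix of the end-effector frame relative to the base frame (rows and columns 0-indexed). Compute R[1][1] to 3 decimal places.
-0.433

End-effector y-axis (col 1 of R) = (0.5000,-0.4330,-0.7500)
R[1][1] = -0.4330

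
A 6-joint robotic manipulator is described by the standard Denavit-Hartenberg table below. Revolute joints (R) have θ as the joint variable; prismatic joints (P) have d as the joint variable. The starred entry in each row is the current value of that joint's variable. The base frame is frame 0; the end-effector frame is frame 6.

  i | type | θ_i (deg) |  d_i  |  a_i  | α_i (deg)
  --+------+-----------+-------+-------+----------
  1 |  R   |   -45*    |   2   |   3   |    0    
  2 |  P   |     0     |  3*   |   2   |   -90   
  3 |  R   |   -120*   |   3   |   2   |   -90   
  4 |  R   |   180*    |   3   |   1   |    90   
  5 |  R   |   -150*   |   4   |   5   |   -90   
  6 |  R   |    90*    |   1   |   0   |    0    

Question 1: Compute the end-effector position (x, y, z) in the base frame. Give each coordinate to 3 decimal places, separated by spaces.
0.897 -2.311 9.000

after link 1: o_1 = (2.1213, -2.1213, 2.0000)
after link 2: o_2 = (3.5355, -3.5355, 5.0000)
after link 3: o_3 = (4.9497, -0.7071, 6.7321)
after link 4: o_4 = (7.1404, -2.8978, 7.3660)
after link 5: o_5 = (1.2501, -2.6643, 9.8660)
after link 6: o_6 = (0.8966, -2.3108, 9.0000)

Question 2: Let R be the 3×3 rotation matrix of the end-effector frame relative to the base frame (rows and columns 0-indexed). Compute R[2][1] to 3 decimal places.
-0.500

End-effector y-axis (col 1 of R) = (0.6124,-0.6124,-0.5000)
R[2][1] = -0.5000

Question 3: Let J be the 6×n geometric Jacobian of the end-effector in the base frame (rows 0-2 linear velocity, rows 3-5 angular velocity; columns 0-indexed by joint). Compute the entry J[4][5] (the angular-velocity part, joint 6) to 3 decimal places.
0.354

axis z_5 = (-0.3536,0.3536,-0.8660); lever o_n−o_5 = (-0.3536,0.3536,-0.8660)
cross product → J_v[:, 5] = (-0.0000,-0.0000,-0.0000)
J_ω[:, 5] = z_5
entry J[4][5] = 0.3536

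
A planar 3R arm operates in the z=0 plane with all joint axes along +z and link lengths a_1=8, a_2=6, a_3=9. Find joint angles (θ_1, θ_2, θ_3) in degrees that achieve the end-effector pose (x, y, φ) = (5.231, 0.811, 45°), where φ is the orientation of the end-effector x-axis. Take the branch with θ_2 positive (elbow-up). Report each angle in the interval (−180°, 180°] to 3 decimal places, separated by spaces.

wrist centre = target − a_3·(cos φ, sin φ) = (-1.1330, -5.5530)
cos θ_2 = (32.1190−8²−6²)/(2·8·6) = -0.7071; θ_2 = 134.9990° (elbow-up)
β = atan2(-5.5530,-1.1330) = -101.5317°; ψ = atan2(4.2427,3.7574) = 48.4713°
θ_1 = β − ψ = -150.0029°
θ_3 = φ − θ_1 − θ_2 = 60.0040° (wrapped to (-180°,180°])

-150.003 134.999 60.004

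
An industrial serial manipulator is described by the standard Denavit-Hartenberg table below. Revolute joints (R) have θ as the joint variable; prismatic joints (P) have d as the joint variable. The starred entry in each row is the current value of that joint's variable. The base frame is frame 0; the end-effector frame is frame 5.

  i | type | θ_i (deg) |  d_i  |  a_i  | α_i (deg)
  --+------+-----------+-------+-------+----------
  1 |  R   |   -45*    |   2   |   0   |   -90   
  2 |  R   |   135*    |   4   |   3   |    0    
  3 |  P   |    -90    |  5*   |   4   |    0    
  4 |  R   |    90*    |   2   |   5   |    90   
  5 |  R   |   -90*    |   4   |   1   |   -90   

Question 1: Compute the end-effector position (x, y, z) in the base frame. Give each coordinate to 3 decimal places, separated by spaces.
after link 1: o_1 = (0.0000, 0.0000, 2.0000)
after link 2: o_2 = (1.3284, 4.3284, -0.1213)
after link 3: o_3 = (6.8640, 5.8640, -2.9497)
after link 4: o_4 = (5.7782, 9.7782, -6.4853)
after link 5: o_5 = (7.0711, 7.0711, -9.3137)

7.071 7.071 -9.314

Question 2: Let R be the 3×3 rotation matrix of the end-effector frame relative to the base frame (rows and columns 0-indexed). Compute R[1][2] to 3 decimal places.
End-effector z-axis (col 2 of R) = (-0.5000,0.5000,-0.7071)
R[1][2] = 0.5000

0.500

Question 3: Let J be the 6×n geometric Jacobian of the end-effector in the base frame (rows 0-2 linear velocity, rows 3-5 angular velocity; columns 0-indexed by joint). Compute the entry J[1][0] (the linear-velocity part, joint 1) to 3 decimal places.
7.071

axis z_0 = ẑ; lever o_n−o_0 = (7.0711,7.0711,-9.3137)
cross product → J_v[:, 0] = (-7.0711,7.0711,0.0000)
J_ω[:, 0] = z_0
entry J[1][0] = 7.0711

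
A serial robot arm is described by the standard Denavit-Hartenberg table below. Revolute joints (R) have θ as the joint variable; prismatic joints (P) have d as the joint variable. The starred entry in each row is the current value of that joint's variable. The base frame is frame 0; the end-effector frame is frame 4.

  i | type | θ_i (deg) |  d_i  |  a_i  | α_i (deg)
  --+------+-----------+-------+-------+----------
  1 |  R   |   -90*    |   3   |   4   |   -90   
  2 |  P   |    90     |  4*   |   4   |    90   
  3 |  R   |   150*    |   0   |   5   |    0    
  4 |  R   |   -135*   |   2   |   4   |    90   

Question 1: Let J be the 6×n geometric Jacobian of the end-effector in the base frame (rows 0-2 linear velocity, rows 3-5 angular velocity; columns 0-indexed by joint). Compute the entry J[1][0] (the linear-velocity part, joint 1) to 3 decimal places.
7.535

axis z_0 = ẑ; lever o_n−o_0 = (7.5353,-6.0000,-0.5336)
cross product → J_v[:, 0] = (6.0000,7.5353,-0.0000)
J_ω[:, 0] = z_0
entry J[1][0] = 7.5353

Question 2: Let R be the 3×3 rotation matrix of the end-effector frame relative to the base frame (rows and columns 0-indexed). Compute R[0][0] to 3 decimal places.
End-effector x-axis (col 0 of R) = (0.2588,-0.0000,-0.9659)
R[0][0] = 0.2588

0.259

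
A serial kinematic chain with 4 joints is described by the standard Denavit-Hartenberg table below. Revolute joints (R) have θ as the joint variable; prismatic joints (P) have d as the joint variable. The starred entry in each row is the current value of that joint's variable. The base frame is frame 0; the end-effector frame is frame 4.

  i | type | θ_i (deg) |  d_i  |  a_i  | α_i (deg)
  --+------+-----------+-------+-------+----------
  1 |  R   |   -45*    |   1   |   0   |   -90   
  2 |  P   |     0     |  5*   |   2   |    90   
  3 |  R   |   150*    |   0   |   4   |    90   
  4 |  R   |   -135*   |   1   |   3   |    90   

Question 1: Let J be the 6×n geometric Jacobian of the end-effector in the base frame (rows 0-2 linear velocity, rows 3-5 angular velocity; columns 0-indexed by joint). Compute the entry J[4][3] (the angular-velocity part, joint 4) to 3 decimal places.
0.259

axis z_3 = (0.9659,0.2588,0.0000); lever o_n−o_3 = (1.5150,-1.7902,-2.1213)
cross product → J_v[:, 3] = (-0.5490,2.0490,-2.1213)
J_ω[:, 3] = z_3
entry J[4][3] = 0.2588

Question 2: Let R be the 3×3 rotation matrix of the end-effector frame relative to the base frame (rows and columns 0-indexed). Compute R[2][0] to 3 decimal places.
-0.707

End-effector x-axis (col 0 of R) = (0.1830,-0.6830,-0.7071)
R[2][0] = -0.7071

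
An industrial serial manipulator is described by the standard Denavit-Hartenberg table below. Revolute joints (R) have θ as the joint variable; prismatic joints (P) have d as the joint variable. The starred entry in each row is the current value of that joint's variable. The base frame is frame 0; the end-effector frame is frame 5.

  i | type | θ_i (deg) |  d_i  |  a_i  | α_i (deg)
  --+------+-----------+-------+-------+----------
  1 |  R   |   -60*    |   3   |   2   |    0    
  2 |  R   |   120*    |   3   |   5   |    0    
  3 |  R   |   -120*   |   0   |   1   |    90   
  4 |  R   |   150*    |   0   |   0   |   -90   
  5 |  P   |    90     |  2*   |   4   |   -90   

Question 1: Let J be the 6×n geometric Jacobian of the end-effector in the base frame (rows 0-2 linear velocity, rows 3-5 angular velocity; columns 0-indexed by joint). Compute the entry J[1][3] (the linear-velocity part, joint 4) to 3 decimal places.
-1.500

axis z_3 = (-0.8660,-0.5000,0.0000); lever o_n−o_3 = (2.9641,2.8660,-1.7321)
cross product → J_v[:, 3] = (0.8660,-1.5000,-1.0000)
J_ω[:, 3] = z_3
entry J[1][3] = -1.5000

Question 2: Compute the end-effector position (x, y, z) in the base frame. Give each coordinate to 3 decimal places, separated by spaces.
6.964 4.598 4.268

after link 1: o_1 = (1.0000, -1.7321, 3.0000)
after link 2: o_2 = (3.5000, 2.5981, 6.0000)
after link 3: o_3 = (4.0000, 1.7321, 6.0000)
after link 4: o_4 = (4.0000, 1.7321, 6.0000)
after link 5: o_5 = (6.9641, 4.5981, 4.2679)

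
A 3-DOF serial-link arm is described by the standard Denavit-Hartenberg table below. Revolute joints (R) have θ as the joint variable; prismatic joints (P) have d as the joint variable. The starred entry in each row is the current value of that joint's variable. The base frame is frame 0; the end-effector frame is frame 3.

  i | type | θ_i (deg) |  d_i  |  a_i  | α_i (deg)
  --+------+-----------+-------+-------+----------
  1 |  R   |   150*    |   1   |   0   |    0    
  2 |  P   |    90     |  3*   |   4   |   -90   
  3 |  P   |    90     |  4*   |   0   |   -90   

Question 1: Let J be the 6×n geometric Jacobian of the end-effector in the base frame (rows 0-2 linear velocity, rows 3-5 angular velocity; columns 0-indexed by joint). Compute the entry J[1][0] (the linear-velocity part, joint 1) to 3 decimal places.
axis z_0 = ẑ; lever o_n−o_0 = (1.4641,-5.4641,4.0000)
cross product → J_v[:, 0] = (5.4641,1.4641,-0.0000)
J_ω[:, 0] = z_0
entry J[1][0] = 1.4641

1.464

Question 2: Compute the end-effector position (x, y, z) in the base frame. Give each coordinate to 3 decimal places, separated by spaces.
after link 1: o_1 = (0.0000, 0.0000, 1.0000)
after link 2: o_2 = (-2.0000, -3.4641, 4.0000)
after link 3: o_3 = (1.4641, -5.4641, 4.0000)

1.464 -5.464 4.000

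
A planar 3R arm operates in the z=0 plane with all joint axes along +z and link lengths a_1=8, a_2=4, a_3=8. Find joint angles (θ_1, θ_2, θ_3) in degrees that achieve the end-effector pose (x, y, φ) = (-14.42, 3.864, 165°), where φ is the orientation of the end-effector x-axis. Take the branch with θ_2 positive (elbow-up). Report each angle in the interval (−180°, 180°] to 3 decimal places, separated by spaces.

134.999 119.992 -89.991

wrist centre = target − a_3·(cos φ, sin φ) = (-6.6926, 1.7934)
cos θ_2 = (48.0073−8²−4²)/(2·8·4) = -0.4999; θ_2 = 119.9925° (elbow-up)
β = atan2(1.7934,-6.6926) = 164.9986°; ψ = atan2(3.4644,6.0005) = 30.0000°
θ_1 = β − ψ = 134.9986°
θ_3 = φ − θ_1 − θ_2 = -89.9911° (wrapped to (-180°,180°])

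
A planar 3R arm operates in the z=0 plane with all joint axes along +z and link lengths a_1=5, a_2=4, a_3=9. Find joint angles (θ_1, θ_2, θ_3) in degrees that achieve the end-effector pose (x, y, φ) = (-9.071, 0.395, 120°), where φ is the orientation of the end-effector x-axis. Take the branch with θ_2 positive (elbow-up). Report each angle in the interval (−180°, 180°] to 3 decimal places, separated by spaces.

-134.999 29.995 -134.996

wrist centre = target − a_3·(cos φ, sin φ) = (-4.5710, -7.3992)
cos θ_2 = (75.6426−5²−4²)/(2·5·4) = 0.8661; θ_2 = 29.9954° (elbow-up)
β = atan2(-7.3992,-4.5710) = -121.7064°; ψ = atan2(1.9997,8.4643) = 13.2927°
θ_1 = β − ψ = -134.9991°
θ_3 = φ − θ_1 − θ_2 = -134.9963° (wrapped to (-180°,180°])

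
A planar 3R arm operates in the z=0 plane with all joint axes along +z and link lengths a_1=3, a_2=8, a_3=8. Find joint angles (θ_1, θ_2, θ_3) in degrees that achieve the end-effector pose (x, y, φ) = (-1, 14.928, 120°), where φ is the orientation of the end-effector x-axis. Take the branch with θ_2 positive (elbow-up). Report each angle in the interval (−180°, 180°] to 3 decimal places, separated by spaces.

-0.004 90.004 30.000

wrist centre = target − a_3·(cos φ, sin φ) = (3.0000, 7.9998)
cos θ_2 = (72.9967−3²−8²)/(2·3·8) = -0.0001; θ_2 = 90.0039° (elbow-up)
β = atan2(7.9998,3.0000) = 69.4435°; ψ = atan2(8.0000,2.9995) = 69.4474°
θ_1 = β − ψ = -0.0039°
θ_3 = φ − θ_1 − θ_2 = 30.0000° (wrapped to (-180°,180°])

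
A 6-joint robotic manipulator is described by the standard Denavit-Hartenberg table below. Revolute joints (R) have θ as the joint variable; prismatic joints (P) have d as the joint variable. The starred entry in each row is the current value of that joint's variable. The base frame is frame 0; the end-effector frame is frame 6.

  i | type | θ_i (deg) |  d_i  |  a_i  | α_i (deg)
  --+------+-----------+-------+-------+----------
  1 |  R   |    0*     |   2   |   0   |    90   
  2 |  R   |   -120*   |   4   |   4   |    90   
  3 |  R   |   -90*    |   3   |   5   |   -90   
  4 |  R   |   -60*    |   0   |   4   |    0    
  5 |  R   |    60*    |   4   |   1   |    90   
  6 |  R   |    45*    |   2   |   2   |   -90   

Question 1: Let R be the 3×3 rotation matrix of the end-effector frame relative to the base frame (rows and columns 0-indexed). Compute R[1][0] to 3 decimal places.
End-effector x-axis (col 0 of R) = (-0.3536,0.7071,-0.6124)
R[1][0] = 0.7071

0.707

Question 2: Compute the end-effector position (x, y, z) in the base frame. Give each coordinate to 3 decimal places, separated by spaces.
after link 1: o_1 = (0.0000, 0.0000, 2.0000)
after link 2: o_2 = (-2.0000, -4.0000, -1.4641)
after link 3: o_3 = (-4.5981, 1.0000, 0.0359)
after link 4: o_4 = (-7.5981, 3.0000, 1.7679)
after link 5: o_5 = (-9.5981, 4.0000, -1.6962)
after link 6: o_6 = (-12.0372, 5.4142, -1.9209)

-12.037 5.414 -1.921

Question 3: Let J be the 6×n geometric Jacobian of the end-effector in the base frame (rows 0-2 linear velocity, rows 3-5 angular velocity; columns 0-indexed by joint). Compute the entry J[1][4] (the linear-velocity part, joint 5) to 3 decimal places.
2.000

axis z_4 = (-0.5000,-0.0000,-0.8660); lever o_n−o_4 = (-4.4392,2.4142,-3.6888)
cross product → J_v[:, 4] = (2.0908,2.0000,-1.2071)
J_ω[:, 4] = z_4
entry J[1][4] = 2.0000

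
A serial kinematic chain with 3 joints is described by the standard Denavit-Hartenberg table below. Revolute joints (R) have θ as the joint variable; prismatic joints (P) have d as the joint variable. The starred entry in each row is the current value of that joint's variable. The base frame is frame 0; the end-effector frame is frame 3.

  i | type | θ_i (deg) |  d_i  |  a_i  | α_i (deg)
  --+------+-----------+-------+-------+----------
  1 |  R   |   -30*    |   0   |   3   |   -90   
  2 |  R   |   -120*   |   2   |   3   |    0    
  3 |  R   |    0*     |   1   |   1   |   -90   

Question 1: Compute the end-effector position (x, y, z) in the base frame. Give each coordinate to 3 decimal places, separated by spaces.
2.366 2.098 3.464

after link 1: o_1 = (2.5981, -1.5000, 0.0000)
after link 2: o_2 = (2.2990, 0.9821, 2.5981)
after link 3: o_3 = (2.3660, 2.0981, 3.4641)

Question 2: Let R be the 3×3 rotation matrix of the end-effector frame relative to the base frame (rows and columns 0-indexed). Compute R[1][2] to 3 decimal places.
-0.433

End-effector z-axis (col 2 of R) = (0.7500,-0.4330,0.5000)
R[1][2] = -0.4330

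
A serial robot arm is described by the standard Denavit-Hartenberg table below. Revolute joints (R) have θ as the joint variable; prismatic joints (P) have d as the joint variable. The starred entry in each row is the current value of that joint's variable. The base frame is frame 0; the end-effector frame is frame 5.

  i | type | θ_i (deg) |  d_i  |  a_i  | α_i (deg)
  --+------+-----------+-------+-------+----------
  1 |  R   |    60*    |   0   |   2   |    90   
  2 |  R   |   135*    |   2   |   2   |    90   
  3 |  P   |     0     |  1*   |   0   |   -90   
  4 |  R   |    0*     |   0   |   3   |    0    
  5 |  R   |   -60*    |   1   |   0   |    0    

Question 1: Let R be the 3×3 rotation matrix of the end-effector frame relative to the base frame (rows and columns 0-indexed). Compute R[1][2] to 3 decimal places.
End-effector z-axis (col 2 of R) = (0.8660,-0.5000,0.0000)
R[1][2] = -0.5000

-0.500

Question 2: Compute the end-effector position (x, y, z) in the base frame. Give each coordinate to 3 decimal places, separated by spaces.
after link 1: o_1 = (1.0000, 1.7321, 0.0000)
after link 2: o_2 = (2.0249, -0.4927, 1.4142)
after link 3: o_3 = (2.3785, 0.1197, 2.1213)
after link 4: o_4 = (1.3178, -1.7174, 4.2426)
after link 5: o_5 = (2.1839, -2.2174, 4.2426)

2.184 -2.217 4.243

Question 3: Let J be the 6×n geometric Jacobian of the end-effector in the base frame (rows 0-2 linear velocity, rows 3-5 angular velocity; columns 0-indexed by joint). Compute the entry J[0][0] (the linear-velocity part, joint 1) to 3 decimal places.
axis z_0 = ẑ; lever o_n−o_0 = (2.1839,-2.2174,4.2426)
cross product → J_v[:, 0] = (2.2174,2.1839,-0.0000)
J_ω[:, 0] = z_0
entry J[0][0] = 2.2174

2.217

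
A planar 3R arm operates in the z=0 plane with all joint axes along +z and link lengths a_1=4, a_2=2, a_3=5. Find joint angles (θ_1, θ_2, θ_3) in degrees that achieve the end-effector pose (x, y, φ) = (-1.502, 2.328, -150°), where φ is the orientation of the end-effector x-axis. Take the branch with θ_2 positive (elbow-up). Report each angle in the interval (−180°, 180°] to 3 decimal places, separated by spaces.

wrist centre = target − a_3·(cos φ, sin φ) = (2.8281, 4.8280)
cos θ_2 = (31.3079−4²−2²)/(2·4·2) = 0.7067; θ_2 = 45.0295° (elbow-up)
β = atan2(4.8280,2.8281) = 59.6392°; ψ = atan2(1.4149,5.4135) = 14.6479°
θ_1 = β − ψ = 44.9914°
θ_3 = φ − θ_1 − θ_2 = 119.9792° (wrapped to (-180°,180°])

44.991 45.029 119.979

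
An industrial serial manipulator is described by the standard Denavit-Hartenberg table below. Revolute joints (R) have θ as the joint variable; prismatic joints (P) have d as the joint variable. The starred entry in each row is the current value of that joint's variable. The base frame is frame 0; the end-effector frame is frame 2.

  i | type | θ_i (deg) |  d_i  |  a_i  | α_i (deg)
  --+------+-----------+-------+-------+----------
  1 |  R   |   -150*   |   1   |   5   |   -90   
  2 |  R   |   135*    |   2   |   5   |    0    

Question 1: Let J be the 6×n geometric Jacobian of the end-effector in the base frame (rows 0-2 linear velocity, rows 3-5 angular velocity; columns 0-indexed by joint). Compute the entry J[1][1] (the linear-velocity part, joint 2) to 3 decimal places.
axis z_1 = (0.5000,-0.8660,0.0000); lever o_n−o_1 = (4.0619,0.0357,-3.5355)
cross product → J_v[:, 1] = (3.0619,1.7678,3.5355)
J_ω[:, 1] = z_1
entry J[1][1] = 1.7678

1.768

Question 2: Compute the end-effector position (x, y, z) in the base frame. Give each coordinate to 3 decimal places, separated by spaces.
-0.268 -2.464 -2.536

after link 1: o_1 = (-4.3301, -2.5000, 1.0000)
after link 2: o_2 = (-0.2683, -2.4643, -2.5355)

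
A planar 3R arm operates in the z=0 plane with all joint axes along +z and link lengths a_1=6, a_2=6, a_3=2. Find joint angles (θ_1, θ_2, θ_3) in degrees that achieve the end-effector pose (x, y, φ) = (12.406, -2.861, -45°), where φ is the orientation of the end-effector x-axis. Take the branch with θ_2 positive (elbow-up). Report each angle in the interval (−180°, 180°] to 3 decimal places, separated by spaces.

wrist centre = target − a_3·(cos φ, sin φ) = (10.9918, -1.4468)
cos θ_2 = (122.9126−6²−6²)/(2·6·6) = 0.7071; θ_2 = 44.9990° (elbow-up)
β = atan2(-1.4468,10.9918) = -7.4984°; ψ = atan2(4.2426,10.2427) = 22.4995°
θ_1 = β − ψ = -29.9979°
θ_3 = φ − θ_1 − θ_2 = -60.0011° (wrapped to (-180°,180°])

-29.998 44.999 -60.001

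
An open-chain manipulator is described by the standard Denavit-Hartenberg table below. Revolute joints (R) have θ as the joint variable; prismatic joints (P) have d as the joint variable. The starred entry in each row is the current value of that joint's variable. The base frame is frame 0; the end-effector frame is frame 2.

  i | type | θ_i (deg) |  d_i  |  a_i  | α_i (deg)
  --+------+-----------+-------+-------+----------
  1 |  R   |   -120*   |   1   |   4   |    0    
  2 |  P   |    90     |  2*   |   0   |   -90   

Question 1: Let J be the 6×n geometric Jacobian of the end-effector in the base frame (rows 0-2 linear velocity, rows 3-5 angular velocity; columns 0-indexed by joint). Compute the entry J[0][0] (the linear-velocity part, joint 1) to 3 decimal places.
3.464

axis z_0 = ẑ; lever o_n−o_0 = (-2.0000,-3.4641,3.0000)
cross product → J_v[:, 0] = (3.4641,-2.0000,0.0000)
J_ω[:, 0] = z_0
entry J[0][0] = 3.4641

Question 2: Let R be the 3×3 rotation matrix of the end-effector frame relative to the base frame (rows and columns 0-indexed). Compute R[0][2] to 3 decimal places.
End-effector z-axis (col 2 of R) = (0.5000,0.8660,0.0000)
R[0][2] = 0.5000

0.500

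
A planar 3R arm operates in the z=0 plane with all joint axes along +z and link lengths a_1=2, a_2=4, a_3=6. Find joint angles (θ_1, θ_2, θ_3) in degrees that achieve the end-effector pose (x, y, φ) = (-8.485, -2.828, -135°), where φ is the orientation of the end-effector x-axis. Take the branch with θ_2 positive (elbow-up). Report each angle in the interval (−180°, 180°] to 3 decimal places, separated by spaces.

wrist centre = target − a_3·(cos φ, sin φ) = (-4.2424, 1.4146)
cos θ_2 = (19.9988−2²−4²)/(2·2·4) = -0.0001; θ_2 = 90.0042° (elbow-up)
β = atan2(1.4146,-4.2424) = 161.5587°; ψ = atan2(4.0000,1.9997) = 63.4383°
θ_1 = β − ψ = 98.1204°
θ_3 = φ − θ_1 − θ_2 = 36.8754° (wrapped to (-180°,180°])

98.120 90.004 36.875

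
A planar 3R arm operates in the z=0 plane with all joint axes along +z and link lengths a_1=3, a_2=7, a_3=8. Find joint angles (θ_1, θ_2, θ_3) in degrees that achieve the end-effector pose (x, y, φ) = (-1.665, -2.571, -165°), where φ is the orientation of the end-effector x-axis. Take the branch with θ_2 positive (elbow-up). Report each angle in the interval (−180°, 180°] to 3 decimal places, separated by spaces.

wrist centre = target − a_3·(cos φ, sin φ) = (6.0624, -0.5004)
cos θ_2 = (37.0032−3²−7²)/(2·3·7) = -0.4999; θ_2 = 119.9949° (elbow-up)
β = atan2(-0.5004,6.0624) = -4.7190°; ψ = atan2(6.0625,-0.4995) = 94.7097°
θ_1 = β − ψ = -99.4288°
θ_3 = φ − θ_1 − θ_2 = 174.4338° (wrapped to (-180°,180°])

-99.429 119.995 174.434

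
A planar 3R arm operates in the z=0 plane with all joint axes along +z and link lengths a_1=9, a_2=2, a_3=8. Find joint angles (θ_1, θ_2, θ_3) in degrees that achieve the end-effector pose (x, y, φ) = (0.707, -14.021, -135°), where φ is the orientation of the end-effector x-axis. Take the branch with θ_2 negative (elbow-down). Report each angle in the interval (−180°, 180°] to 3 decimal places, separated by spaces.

wrist centre = target − a_3·(cos φ, sin φ) = (6.3639, -8.3641)
cos θ_2 = (110.4576−9²−2²)/(2·9·2) = 0.7072; θ_2 = -44.9961° (elbow-down)
β = atan2(-8.3641,6.3639) = -52.7343°; ψ = atan2(-1.4141,10.4143) = -7.7327°
θ_1 = β − ψ = -45.0017°
θ_3 = φ − θ_1 − θ_2 = -45.0022° (wrapped to (-180°,180°])

-45.002 -44.996 -45.002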